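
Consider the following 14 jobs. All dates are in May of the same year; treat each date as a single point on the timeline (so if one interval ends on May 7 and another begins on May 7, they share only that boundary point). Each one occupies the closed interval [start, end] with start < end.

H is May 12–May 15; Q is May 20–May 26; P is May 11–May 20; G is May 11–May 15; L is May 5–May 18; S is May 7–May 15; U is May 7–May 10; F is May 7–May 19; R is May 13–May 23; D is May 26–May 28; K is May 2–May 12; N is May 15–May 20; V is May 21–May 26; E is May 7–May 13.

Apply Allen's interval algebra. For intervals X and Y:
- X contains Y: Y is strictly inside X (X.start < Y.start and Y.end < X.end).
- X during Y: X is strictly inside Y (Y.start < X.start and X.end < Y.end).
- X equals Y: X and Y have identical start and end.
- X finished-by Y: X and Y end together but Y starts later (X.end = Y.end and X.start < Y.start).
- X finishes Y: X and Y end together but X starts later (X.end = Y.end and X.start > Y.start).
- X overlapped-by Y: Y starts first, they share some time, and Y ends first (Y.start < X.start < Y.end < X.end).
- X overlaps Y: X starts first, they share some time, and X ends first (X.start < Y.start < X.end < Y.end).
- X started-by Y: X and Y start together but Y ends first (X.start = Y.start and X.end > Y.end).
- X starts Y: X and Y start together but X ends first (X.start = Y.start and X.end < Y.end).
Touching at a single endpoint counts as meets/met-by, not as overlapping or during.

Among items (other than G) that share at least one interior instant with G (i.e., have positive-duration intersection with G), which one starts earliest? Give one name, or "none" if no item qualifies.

K

Target G = [May 11, May 15].
D [May 26, May 28] → after → excluded.
E [May 7, May 13] → overlaps → candidate.
F [May 7, May 19] → contains → candidate.
H [May 12, May 15] → finishes → candidate.
K [May 2, May 12] → overlaps → candidate.
L [May 5, May 18] → contains → candidate.
N [May 15, May 20] → met-by → excluded.
P [May 11, May 20] → started-by → candidate.
Q [May 20, May 26] → after → excluded.
R [May 13, May 23] → overlapped-by → candidate.
S [May 7, May 15] → finished-by → candidate.
U [May 7, May 10] → before → excluded.
V [May 21, May 26] → after → excluded.
Among candidates, earliest start is May 2 → K.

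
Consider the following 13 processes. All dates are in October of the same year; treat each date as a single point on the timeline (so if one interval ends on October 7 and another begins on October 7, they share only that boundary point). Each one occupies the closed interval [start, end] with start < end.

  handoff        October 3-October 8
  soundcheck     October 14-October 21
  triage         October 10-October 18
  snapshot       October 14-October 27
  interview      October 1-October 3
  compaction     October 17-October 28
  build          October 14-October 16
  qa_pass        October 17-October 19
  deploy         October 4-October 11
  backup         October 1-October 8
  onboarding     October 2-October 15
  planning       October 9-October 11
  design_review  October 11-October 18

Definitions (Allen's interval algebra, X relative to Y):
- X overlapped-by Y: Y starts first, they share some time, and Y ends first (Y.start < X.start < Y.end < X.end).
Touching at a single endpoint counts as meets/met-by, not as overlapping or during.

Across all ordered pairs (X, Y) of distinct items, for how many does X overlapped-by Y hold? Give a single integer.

Checking all 156 ordered pairs for relation 'overlapped-by'; matching pairs in alphabetical order:
(build, onboarding): build overlapped-by onboarding ✓
(compaction, design_review): compaction overlapped-by design_review ✓
(compaction, snapshot): compaction overlapped-by snapshot ✓
(compaction, soundcheck): compaction overlapped-by soundcheck ✓
(compaction, triage): compaction overlapped-by triage ✓
(deploy, backup): deploy overlapped-by backup ✓
(deploy, handoff): deploy overlapped-by handoff ✓
(design_review, onboarding): design_review overlapped-by onboarding ✓
(onboarding, backup): onboarding overlapped-by backup ✓
(onboarding, interview): onboarding overlapped-by interview ✓
(qa_pass, design_review): qa_pass overlapped-by design_review ✓
(qa_pass, triage): qa_pass overlapped-by triage ✓
(snapshot, design_review): snapshot overlapped-by design_review ✓
(snapshot, onboarding): snapshot overlapped-by onboarding ✓
(snapshot, triage): snapshot overlapped-by triage ✓
(soundcheck, design_review): soundcheck overlapped-by design_review ✓
(soundcheck, onboarding): soundcheck overlapped-by onboarding ✓
(soundcheck, triage): soundcheck overlapped-by triage ✓
(triage, deploy): triage overlapped-by deploy ✓
(triage, onboarding): triage overlapped-by onboarding ✓
(triage, planning): triage overlapped-by planning ✓
Count: 21.

21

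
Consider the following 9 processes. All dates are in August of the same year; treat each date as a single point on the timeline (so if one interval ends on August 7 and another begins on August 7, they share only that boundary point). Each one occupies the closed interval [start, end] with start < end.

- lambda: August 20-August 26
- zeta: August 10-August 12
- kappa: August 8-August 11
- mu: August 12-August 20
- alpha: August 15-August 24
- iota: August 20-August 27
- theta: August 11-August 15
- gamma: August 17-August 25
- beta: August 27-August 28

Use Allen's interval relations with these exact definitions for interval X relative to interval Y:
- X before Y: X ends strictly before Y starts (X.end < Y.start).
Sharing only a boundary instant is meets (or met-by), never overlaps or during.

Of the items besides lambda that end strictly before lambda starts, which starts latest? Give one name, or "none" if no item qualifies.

theta

Target lambda = [August 20, August 26].
alpha [August 15, August 24] → overlaps → excluded.
beta [August 27, August 28] → after → excluded.
gamma [August 17, August 25] → overlaps → excluded.
iota [August 20, August 27] → started-by → excluded.
kappa [August 8, August 11] → before → candidate.
mu [August 12, August 20] → meets → excluded.
theta [August 11, August 15] → before → candidate.
zeta [August 10, August 12] → before → candidate.
Among candidates, latest start is August 11 → theta.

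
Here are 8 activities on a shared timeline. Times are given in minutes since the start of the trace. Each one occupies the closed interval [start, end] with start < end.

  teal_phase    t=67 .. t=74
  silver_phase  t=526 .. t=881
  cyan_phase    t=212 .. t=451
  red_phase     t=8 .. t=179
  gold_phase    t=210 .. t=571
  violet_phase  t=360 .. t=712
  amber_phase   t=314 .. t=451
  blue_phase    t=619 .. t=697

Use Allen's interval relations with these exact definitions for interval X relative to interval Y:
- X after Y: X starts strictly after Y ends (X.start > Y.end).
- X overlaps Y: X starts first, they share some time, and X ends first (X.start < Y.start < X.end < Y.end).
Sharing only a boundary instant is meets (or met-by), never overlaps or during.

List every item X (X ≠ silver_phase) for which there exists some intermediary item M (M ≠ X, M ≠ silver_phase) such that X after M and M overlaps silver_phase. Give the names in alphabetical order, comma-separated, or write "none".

Target silver_phase = [t=526, t=881].
Intermediaries M with M overlaps silver_phase: gold_phase, violet_phase.
Via gold_phase — items with X after gold_phase: blue_phase.
Via violet_phase — items with X after violet_phase: none.
Union: blue_phase.

blue_phase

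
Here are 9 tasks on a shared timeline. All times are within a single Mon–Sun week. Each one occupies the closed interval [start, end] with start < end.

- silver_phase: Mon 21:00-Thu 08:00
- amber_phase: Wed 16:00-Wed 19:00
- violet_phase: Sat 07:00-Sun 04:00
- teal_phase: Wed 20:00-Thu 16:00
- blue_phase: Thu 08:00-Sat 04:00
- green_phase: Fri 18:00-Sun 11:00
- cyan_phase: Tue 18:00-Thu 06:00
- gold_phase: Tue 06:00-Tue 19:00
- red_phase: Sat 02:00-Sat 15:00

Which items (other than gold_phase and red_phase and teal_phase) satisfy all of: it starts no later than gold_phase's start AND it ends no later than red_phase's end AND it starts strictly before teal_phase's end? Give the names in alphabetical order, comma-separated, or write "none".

silver_phase

Conditions: its start is no later than gold_phase's start (X.start <= Tue 06:00) AND its end is no later than red_phase's end (X.end <= Sat 15:00) AND its start is strictly before teal_phase's end (X.start < Thu 16:00).
amber_phase: start Wed 16:00 <= Tue 06:00? ✗; end Wed 19:00 <= Sat 15:00? ✓; start Wed 16:00 < Thu 16:00? ✓ → no.
blue_phase: start Thu 08:00 <= Tue 06:00? ✗; end Sat 04:00 <= Sat 15:00? ✓; start Thu 08:00 < Thu 16:00? ✓ → no.
cyan_phase: start Tue 18:00 <= Tue 06:00? ✗; end Thu 06:00 <= Sat 15:00? ✓; start Tue 18:00 < Thu 16:00? ✓ → no.
green_phase: start Fri 18:00 <= Tue 06:00? ✗; end Sun 11:00 <= Sat 15:00? ✗; start Fri 18:00 < Thu 16:00? ✗ → no.
silver_phase: start Mon 21:00 <= Tue 06:00? ✓; end Thu 08:00 <= Sat 15:00? ✓; start Mon 21:00 < Thu 16:00? ✓ → yes.
violet_phase: start Sat 07:00 <= Tue 06:00? ✗; end Sun 04:00 <= Sat 15:00? ✗; start Sat 07:00 < Thu 16:00? ✗ → no.
Result: silver_phase.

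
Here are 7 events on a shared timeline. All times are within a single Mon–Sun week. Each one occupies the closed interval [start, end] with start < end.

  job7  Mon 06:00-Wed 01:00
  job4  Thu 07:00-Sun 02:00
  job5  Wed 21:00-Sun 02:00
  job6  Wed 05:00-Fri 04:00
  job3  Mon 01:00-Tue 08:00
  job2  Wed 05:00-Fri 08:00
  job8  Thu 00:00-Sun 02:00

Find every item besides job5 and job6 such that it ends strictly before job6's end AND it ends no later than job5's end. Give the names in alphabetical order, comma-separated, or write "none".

job3, job7

Conditions: its end is strictly before job6's end (X.end < Fri 04:00) AND its end is no later than job5's end (X.end <= Sun 02:00).
job2: end Fri 08:00 < Fri 04:00? ✗; end Fri 08:00 <= Sun 02:00? ✓ → no.
job3: end Tue 08:00 < Fri 04:00? ✓; end Tue 08:00 <= Sun 02:00? ✓ → yes.
job4: end Sun 02:00 < Fri 04:00? ✗; end Sun 02:00 <= Sun 02:00? ✓ → no.
job7: end Wed 01:00 < Fri 04:00? ✓; end Wed 01:00 <= Sun 02:00? ✓ → yes.
job8: end Sun 02:00 < Fri 04:00? ✗; end Sun 02:00 <= Sun 02:00? ✓ → no.
Result: job3, job7.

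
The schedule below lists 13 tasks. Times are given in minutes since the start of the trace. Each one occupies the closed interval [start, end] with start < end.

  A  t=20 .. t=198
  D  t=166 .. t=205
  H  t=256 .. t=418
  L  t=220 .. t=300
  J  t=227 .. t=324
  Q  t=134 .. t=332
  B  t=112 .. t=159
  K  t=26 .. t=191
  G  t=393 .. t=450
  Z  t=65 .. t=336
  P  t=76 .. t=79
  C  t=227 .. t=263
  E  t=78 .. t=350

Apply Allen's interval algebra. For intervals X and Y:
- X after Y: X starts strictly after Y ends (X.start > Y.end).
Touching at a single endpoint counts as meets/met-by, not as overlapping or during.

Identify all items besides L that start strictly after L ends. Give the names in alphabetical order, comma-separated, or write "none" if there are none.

G

Target L = [t=220, t=300].
A [t=20, t=198] → before → no.
B [t=112, t=159] → before → no.
C [t=227, t=263] → during → no.
D [t=166, t=205] → before → no.
E [t=78, t=350] → contains → no.
G [t=393, t=450] → after → yes.
H [t=256, t=418] → overlapped-by → no.
J [t=227, t=324] → overlapped-by → no.
K [t=26, t=191] → before → no.
P [t=76, t=79] → before → no.
Q [t=134, t=332] → contains → no.
Z [t=65, t=336] → contains → no.
Result: G.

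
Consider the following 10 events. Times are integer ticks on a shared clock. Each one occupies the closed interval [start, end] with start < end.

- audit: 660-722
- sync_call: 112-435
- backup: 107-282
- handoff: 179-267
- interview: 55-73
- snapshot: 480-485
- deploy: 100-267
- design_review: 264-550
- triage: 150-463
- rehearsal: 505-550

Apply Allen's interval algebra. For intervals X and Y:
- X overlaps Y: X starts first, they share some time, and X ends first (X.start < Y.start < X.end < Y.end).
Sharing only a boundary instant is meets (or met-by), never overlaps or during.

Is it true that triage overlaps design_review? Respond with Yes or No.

triage = [150, 463], design_review = [264, 550].
Actual relation of triage to design_review: overlaps.
Asked whether 'overlaps' holds → Yes.

Yes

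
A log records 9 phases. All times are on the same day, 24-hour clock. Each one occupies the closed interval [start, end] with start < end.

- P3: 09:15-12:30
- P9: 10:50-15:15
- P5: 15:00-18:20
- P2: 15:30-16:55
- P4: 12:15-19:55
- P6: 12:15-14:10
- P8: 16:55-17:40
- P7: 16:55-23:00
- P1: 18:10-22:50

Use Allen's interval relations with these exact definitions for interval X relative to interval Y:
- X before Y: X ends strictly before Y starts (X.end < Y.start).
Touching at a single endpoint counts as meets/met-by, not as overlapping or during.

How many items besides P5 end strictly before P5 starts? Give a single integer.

2

Target P5 = [15:00, 18:20].
P1 [18:10, 22:50] → overlapped-by → no.
P2 [15:30, 16:55] → during → no.
P3 [09:15, 12:30] → before → counts.
P4 [12:15, 19:55] → contains → no.
P6 [12:15, 14:10] → before → counts.
P7 [16:55, 23:00] → overlapped-by → no.
P8 [16:55, 17:40] → during → no.
P9 [10:50, 15:15] → overlaps → no.
Total: 2.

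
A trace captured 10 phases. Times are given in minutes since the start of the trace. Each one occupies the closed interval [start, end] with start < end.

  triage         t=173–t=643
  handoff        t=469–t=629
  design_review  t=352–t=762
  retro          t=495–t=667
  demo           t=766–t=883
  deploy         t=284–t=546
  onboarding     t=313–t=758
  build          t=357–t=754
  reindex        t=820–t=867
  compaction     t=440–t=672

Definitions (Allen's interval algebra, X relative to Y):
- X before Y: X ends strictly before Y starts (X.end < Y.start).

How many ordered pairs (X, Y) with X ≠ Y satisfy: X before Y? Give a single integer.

16

Checking all 90 ordered pairs for relation 'before'; matching pairs in alphabetical order:
(build, demo): build before demo ✓
(build, reindex): build before reindex ✓
(compaction, demo): compaction before demo ✓
(compaction, reindex): compaction before reindex ✓
(deploy, demo): deploy before demo ✓
(deploy, reindex): deploy before reindex ✓
(design_review, demo): design_review before demo ✓
(design_review, reindex): design_review before reindex ✓
(handoff, demo): handoff before demo ✓
(handoff, reindex): handoff before reindex ✓
(onboarding, demo): onboarding before demo ✓
(onboarding, reindex): onboarding before reindex ✓
(retro, demo): retro before demo ✓
(retro, reindex): retro before reindex ✓
(triage, demo): triage before demo ✓
(triage, reindex): triage before reindex ✓
Count: 16.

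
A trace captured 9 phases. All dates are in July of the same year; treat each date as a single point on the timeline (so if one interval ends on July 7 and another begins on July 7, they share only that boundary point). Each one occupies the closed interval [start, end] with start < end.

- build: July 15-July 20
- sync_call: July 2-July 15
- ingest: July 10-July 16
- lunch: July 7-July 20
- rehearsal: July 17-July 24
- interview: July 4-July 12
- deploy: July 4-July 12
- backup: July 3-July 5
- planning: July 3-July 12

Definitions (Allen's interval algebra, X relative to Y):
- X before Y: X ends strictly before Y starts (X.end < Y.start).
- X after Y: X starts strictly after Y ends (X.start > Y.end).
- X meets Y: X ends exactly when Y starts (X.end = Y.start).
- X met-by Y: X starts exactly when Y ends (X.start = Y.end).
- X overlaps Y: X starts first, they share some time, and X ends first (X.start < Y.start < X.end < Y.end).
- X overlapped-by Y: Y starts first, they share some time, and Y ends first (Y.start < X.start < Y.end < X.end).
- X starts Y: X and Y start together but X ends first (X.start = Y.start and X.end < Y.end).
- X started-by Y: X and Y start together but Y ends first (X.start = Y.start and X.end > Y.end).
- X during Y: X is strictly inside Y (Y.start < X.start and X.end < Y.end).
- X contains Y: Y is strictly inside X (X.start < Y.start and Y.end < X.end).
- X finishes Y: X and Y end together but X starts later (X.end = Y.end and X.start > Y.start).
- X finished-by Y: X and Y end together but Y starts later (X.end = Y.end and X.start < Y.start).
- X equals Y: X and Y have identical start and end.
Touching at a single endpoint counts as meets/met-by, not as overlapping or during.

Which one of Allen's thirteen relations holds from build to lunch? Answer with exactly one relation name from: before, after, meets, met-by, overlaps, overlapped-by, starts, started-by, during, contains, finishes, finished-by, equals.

finishes

build = [July 15, July 20]; lunch = [July 7, July 20].
Compare endpoints: build.start > lunch.start, build.start < lunch.end, build.end > lunch.start, build.end = lunch.end.
That pattern is 'finishes'.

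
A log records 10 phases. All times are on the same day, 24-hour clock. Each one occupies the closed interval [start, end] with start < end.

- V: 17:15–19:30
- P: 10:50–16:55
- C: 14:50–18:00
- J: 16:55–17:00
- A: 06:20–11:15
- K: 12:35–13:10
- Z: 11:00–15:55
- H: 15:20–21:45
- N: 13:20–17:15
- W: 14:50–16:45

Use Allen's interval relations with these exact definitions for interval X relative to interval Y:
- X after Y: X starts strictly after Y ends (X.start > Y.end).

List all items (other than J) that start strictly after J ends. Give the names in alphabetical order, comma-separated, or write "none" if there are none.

V

Target J = [16:55, 17:00].
A [06:20, 11:15] → before → no.
C [14:50, 18:00] → contains → no.
H [15:20, 21:45] → contains → no.
K [12:35, 13:10] → before → no.
N [13:20, 17:15] → contains → no.
P [10:50, 16:55] → meets → no.
V [17:15, 19:30] → after → yes.
W [14:50, 16:45] → before → no.
Z [11:00, 15:55] → before → no.
Result: V.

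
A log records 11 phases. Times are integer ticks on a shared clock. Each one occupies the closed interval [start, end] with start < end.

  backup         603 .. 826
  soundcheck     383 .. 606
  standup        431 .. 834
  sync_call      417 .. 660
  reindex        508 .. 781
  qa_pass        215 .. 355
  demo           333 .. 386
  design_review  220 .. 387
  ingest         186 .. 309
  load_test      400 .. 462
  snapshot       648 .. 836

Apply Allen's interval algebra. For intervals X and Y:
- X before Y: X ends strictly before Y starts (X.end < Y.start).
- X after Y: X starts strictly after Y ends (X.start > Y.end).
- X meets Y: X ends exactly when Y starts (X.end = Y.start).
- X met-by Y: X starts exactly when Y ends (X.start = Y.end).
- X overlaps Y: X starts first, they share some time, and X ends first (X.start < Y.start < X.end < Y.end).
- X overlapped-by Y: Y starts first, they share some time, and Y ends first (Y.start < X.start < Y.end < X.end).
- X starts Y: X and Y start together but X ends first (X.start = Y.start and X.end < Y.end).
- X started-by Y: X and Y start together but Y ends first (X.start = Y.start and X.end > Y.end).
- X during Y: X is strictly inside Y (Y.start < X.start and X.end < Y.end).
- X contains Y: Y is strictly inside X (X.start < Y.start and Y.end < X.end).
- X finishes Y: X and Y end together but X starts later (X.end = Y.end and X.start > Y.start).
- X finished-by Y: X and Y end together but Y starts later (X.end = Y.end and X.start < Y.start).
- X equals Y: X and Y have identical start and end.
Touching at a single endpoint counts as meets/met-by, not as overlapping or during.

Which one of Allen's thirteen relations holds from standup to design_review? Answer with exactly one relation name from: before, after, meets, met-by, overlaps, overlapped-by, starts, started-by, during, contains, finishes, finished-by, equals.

after

standup = [431, 834]; design_review = [220, 387].
Compare endpoints: standup.start > design_review.start, standup.start > design_review.end, standup.end > design_review.start, standup.end > design_review.end.
That pattern is 'after'.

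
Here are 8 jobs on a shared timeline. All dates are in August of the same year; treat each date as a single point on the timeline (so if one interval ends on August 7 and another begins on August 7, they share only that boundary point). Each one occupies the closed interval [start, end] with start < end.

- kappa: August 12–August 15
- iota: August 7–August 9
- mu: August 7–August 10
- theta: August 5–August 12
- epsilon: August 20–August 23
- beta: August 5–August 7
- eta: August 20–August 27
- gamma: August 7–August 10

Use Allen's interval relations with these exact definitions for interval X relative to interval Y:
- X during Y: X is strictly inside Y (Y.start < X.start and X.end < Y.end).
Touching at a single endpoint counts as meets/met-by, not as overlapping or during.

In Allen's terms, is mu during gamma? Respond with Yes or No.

mu = [August 7, August 10], gamma = [August 7, August 10].
Actual relation of mu to gamma: equals.
Asked whether 'during' holds → No.

No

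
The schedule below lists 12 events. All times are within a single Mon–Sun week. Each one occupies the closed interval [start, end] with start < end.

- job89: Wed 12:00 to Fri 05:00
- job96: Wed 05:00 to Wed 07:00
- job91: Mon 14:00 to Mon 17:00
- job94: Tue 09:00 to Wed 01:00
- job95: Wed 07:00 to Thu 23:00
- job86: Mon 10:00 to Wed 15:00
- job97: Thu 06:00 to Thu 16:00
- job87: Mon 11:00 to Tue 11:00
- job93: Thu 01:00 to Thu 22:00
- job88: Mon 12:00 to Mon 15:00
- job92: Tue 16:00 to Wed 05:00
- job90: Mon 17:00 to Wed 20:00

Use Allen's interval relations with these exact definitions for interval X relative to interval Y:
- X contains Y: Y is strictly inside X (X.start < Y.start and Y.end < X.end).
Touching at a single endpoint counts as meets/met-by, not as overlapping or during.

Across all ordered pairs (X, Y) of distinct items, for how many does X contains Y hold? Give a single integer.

Checking all 132 ordered pairs for relation 'contains'; matching pairs in alphabetical order:
(job86, job87): job86 contains job87 ✓
(job86, job88): job86 contains job88 ✓
(job86, job91): job86 contains job91 ✓
(job86, job92): job86 contains job92 ✓
(job86, job94): job86 contains job94 ✓
(job86, job96): job86 contains job96 ✓
(job87, job88): job87 contains job88 ✓
(job87, job91): job87 contains job91 ✓
(job89, job93): job89 contains job93 ✓
(job89, job97): job89 contains job97 ✓
(job90, job92): job90 contains job92 ✓
(job90, job94): job90 contains job94 ✓
(job90, job96): job90 contains job96 ✓
(job93, job97): job93 contains job97 ✓
(job95, job93): job95 contains job93 ✓
(job95, job97): job95 contains job97 ✓
Count: 16.

16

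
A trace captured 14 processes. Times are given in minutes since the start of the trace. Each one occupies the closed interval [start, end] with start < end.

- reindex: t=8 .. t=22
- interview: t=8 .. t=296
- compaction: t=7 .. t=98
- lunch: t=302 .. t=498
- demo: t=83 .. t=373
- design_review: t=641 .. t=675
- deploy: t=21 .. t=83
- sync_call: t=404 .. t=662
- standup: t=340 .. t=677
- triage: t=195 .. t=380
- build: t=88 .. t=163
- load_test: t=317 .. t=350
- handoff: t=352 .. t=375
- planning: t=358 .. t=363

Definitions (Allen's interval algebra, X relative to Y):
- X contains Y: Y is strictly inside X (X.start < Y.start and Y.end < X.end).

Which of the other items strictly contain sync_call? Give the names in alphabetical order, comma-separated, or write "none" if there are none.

standup

Target sync_call = [t=404, t=662].
build [t=88, t=163] → before → no.
compaction [t=7, t=98] → before → no.
demo [t=83, t=373] → before → no.
deploy [t=21, t=83] → before → no.
design_review [t=641, t=675] → overlapped-by → no.
handoff [t=352, t=375] → before → no.
interview [t=8, t=296] → before → no.
load_test [t=317, t=350] → before → no.
lunch [t=302, t=498] → overlaps → no.
planning [t=358, t=363] → before → no.
reindex [t=8, t=22] → before → no.
standup [t=340, t=677] → contains → yes.
triage [t=195, t=380] → before → no.
Result: standup.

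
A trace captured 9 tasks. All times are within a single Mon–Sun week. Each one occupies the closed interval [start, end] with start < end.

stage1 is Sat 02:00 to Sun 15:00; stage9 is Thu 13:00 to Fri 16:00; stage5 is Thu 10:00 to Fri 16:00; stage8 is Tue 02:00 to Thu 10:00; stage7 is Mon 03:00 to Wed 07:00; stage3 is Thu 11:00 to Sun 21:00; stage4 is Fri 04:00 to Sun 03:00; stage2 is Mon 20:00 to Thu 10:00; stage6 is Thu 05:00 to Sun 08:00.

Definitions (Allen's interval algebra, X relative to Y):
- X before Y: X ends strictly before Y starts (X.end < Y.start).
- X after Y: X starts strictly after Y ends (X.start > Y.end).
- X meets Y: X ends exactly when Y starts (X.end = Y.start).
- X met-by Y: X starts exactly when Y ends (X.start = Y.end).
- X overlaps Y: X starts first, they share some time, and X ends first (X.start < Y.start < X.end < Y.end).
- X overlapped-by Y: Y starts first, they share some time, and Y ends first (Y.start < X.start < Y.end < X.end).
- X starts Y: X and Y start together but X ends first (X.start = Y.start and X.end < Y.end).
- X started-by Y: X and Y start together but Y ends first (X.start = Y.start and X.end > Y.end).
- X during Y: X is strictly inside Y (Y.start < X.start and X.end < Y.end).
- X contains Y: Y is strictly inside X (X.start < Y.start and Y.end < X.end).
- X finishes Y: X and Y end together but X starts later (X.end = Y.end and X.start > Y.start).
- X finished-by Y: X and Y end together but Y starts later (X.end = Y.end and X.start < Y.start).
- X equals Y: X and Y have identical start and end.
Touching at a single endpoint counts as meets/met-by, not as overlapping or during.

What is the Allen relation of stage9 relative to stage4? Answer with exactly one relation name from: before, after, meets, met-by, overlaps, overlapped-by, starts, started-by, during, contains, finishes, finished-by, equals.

stage9 = [Thu 13:00, Fri 16:00]; stage4 = [Fri 04:00, Sun 03:00].
Compare endpoints: stage9.start < stage4.start, stage9.start < stage4.end, stage9.end > stage4.start, stage9.end < stage4.end.
That pattern is 'overlaps'.

overlaps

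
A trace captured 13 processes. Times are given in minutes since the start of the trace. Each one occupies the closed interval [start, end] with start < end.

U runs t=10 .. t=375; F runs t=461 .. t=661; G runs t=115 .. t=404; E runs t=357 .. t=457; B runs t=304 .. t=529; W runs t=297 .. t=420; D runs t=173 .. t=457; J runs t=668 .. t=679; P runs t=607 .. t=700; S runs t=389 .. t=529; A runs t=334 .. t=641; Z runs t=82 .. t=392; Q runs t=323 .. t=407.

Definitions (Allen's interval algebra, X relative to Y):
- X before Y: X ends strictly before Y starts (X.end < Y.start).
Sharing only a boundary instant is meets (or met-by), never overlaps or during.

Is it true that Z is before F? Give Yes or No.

Yes

Z = [t=82, t=392], F = [t=461, t=661].
Actual relation of Z to F: before.
Asked whether 'before' holds → Yes.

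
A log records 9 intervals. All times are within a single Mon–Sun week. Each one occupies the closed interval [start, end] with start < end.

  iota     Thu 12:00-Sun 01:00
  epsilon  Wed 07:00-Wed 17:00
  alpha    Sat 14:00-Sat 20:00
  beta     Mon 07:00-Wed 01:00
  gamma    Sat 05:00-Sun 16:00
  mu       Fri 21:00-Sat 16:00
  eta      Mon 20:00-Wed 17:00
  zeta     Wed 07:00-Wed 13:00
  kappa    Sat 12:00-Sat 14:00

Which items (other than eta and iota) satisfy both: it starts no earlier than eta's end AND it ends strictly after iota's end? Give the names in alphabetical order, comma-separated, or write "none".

gamma

Conditions: its start is no earlier than eta's end (X.start >= Wed 17:00) AND its end is strictly after iota's end (X.end > Sun 01:00).
alpha: start Sat 14:00 >= Wed 17:00? ✓; end Sat 20:00 > Sun 01:00? ✗ → no.
beta: start Mon 07:00 >= Wed 17:00? ✗; end Wed 01:00 > Sun 01:00? ✗ → no.
epsilon: start Wed 07:00 >= Wed 17:00? ✗; end Wed 17:00 > Sun 01:00? ✗ → no.
gamma: start Sat 05:00 >= Wed 17:00? ✓; end Sun 16:00 > Sun 01:00? ✓ → yes.
kappa: start Sat 12:00 >= Wed 17:00? ✓; end Sat 14:00 > Sun 01:00? ✗ → no.
mu: start Fri 21:00 >= Wed 17:00? ✓; end Sat 16:00 > Sun 01:00? ✗ → no.
zeta: start Wed 07:00 >= Wed 17:00? ✗; end Wed 13:00 > Sun 01:00? ✗ → no.
Result: gamma.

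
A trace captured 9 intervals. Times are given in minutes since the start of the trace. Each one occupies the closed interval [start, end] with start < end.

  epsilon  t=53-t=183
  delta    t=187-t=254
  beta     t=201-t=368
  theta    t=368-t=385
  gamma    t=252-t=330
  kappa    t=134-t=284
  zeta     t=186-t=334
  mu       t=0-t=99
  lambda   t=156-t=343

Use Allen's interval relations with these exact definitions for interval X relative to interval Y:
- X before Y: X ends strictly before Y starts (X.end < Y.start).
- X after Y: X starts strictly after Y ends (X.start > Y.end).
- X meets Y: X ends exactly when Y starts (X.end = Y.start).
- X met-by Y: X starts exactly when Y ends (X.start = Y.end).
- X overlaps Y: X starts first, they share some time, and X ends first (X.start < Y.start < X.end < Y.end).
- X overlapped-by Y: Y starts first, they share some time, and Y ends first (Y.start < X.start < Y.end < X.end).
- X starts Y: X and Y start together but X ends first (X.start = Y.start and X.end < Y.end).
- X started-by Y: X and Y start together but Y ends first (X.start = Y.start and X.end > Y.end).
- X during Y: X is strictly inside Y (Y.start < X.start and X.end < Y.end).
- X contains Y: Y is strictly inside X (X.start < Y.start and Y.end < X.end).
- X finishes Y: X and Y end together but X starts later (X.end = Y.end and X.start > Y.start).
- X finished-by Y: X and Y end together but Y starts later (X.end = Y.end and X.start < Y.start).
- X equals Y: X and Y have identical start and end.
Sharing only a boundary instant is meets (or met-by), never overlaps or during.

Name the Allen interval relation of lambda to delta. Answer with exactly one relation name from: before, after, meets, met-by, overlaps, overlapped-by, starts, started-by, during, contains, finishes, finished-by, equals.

lambda = [t=156, t=343]; delta = [t=187, t=254].
Compare endpoints: lambda.start < delta.start, lambda.start < delta.end, lambda.end > delta.start, lambda.end > delta.end.
That pattern is 'contains'.

contains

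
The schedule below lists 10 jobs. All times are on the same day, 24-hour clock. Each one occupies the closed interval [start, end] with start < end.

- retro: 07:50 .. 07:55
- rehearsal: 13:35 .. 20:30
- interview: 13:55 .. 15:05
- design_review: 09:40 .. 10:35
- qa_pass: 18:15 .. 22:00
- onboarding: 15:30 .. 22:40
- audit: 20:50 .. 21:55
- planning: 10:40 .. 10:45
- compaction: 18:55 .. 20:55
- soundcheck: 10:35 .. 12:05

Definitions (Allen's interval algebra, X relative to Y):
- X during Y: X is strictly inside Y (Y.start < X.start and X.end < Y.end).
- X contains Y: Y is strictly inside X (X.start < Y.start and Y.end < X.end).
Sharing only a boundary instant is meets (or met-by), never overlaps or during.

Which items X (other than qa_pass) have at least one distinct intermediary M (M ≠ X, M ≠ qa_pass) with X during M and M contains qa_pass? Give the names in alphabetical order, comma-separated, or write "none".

audit, compaction

Target qa_pass = [18:15, 22:00].
Intermediaries M with M contains qa_pass: onboarding.
Via onboarding — items with X during onboarding: audit, compaction.
Union: audit, compaction.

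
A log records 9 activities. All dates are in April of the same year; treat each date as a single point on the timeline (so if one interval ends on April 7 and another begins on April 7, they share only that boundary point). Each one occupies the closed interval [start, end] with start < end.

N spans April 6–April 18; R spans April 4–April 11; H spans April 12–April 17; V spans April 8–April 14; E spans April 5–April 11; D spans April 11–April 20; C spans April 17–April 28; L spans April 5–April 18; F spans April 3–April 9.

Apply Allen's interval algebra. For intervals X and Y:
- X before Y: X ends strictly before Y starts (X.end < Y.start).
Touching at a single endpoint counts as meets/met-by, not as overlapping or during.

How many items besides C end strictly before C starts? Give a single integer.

Target C = [April 17, April 28].
D [April 11, April 20] → overlaps → no.
E [April 5, April 11] → before → counts.
F [April 3, April 9] → before → counts.
H [April 12, April 17] → meets → no.
L [April 5, April 18] → overlaps → no.
N [April 6, April 18] → overlaps → no.
R [April 4, April 11] → before → counts.
V [April 8, April 14] → before → counts.
Total: 4.

4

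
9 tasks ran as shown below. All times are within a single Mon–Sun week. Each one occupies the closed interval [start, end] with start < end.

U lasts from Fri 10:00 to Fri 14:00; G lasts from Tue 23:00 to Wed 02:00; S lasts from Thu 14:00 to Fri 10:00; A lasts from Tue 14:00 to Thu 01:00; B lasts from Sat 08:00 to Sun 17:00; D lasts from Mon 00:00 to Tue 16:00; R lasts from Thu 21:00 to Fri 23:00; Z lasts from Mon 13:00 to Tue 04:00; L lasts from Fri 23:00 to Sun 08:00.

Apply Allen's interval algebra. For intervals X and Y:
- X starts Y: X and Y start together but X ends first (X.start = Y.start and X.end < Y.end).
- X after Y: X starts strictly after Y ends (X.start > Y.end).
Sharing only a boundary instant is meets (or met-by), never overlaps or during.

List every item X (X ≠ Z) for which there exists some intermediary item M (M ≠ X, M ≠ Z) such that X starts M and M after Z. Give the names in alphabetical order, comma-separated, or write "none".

Target Z = [Mon 13:00, Tue 04:00].
Intermediaries M with M after Z: A, B, G, L, R, S, U.
Via A — items with X starts A: none.
Via B — items with X starts B: none.
Via G — items with X starts G: none.
Via L — items with X starts L: none.
Via R — items with X starts R: none.
Via S — items with X starts S: none.
Via U — items with X starts U: none.
Union: none.

none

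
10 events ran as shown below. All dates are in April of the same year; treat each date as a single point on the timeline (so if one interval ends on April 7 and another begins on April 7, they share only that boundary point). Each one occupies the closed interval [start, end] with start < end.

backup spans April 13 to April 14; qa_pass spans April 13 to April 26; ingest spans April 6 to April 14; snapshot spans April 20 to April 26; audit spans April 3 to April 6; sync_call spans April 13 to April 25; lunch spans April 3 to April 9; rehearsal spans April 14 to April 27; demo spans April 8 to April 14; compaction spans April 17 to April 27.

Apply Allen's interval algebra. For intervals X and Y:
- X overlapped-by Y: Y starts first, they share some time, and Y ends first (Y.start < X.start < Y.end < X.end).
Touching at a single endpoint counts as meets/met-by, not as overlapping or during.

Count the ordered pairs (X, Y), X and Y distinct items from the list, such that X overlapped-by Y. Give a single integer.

Checking all 90 ordered pairs for relation 'overlapped-by'; matching pairs in alphabetical order:
(compaction, qa_pass): compaction overlapped-by qa_pass ✓
(compaction, sync_call): compaction overlapped-by sync_call ✓
(demo, lunch): demo overlapped-by lunch ✓
(ingest, lunch): ingest overlapped-by lunch ✓
(qa_pass, demo): qa_pass overlapped-by demo ✓
(qa_pass, ingest): qa_pass overlapped-by ingest ✓
(rehearsal, qa_pass): rehearsal overlapped-by qa_pass ✓
(rehearsal, sync_call): rehearsal overlapped-by sync_call ✓
(snapshot, sync_call): snapshot overlapped-by sync_call ✓
(sync_call, demo): sync_call overlapped-by demo ✓
(sync_call, ingest): sync_call overlapped-by ingest ✓
Count: 11.

11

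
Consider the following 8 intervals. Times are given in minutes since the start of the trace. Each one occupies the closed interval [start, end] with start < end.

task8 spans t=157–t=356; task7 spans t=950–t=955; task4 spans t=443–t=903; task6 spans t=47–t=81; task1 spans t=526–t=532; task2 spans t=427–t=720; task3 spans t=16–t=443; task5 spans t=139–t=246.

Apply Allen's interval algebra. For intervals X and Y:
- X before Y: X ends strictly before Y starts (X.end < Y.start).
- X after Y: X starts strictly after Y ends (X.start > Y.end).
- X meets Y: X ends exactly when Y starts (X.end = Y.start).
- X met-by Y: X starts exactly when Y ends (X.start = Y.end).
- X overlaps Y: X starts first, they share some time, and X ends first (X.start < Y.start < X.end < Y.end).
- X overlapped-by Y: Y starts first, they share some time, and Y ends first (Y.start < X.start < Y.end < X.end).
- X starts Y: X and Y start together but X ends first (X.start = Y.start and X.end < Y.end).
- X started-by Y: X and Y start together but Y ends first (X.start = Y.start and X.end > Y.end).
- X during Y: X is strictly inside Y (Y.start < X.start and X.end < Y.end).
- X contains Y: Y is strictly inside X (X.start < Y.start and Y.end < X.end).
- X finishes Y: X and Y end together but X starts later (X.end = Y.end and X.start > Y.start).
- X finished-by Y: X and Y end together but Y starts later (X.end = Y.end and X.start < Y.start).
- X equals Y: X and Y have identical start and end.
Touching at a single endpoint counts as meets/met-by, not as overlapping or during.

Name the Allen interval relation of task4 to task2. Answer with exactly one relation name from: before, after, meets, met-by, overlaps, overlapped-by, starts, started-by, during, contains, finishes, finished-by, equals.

overlapped-by

task4 = [t=443, t=903]; task2 = [t=427, t=720].
Compare endpoints: task4.start > task2.start, task4.start < task2.end, task4.end > task2.start, task4.end > task2.end.
That pattern is 'overlapped-by'.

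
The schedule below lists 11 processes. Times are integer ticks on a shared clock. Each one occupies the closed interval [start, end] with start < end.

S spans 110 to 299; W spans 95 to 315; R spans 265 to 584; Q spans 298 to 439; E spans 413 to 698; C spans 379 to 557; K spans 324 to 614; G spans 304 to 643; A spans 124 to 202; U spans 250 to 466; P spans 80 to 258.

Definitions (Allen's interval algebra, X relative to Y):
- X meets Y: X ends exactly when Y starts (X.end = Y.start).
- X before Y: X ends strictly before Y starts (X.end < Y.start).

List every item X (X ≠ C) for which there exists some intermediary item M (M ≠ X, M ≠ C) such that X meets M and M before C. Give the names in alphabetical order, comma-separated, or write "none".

none

Target C = [379, 557].
Intermediaries M with M before C: A, P, S, W.
Via A — items with X meets A: none.
Via P — items with X meets P: none.
Via S — items with X meets S: none.
Via W — items with X meets W: none.
Union: none.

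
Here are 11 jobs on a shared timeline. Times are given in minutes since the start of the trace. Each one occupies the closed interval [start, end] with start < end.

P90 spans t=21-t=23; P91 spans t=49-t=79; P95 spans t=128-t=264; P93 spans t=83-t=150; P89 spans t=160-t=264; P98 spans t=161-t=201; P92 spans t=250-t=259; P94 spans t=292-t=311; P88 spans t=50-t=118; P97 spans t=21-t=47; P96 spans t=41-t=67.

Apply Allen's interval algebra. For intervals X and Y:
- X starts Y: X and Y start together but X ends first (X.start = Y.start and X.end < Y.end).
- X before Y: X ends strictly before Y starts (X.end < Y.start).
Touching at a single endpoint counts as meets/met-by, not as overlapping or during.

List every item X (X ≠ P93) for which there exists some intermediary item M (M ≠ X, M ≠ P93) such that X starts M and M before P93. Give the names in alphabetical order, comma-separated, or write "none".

P90

Target P93 = [t=83, t=150].
Intermediaries M with M before P93: P90, P91, P96, P97.
Via P90 — items with X starts P90: none.
Via P91 — items with X starts P91: none.
Via P96 — items with X starts P96: none.
Via P97 — items with X starts P97: P90.
Union: P90.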